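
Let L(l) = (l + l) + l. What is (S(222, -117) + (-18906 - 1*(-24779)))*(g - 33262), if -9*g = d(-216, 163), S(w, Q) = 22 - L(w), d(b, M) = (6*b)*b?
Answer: -336569814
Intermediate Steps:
L(l) = 3*l (L(l) = 2*l + l = 3*l)
d(b, M) = 6*b**2
S(w, Q) = 22 - 3*w
g = -31104 (g = -2*(-216)**2/3 = -2*46656/3 = -1/9*279936 = -31104)
(S(222, -117) + (-18906 - 1*(-24779)))*(g - 33262) = ((22 - 3*222) + (-18906 - 1*(-24779)))*(-31104 - 33262) = ((22 - 666) + (-18906 + 24779))*(-64366) = (-644 + 5873)*(-64366) = 5229*(-64366) = -336569814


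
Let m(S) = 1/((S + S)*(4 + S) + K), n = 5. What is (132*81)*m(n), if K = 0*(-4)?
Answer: 594/5 ≈ 118.80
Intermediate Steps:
K = 0
m(S) = 1/(2*S*(4 + S)) (m(S) = 1/((S + S)*(4 + S) + 0) = 1/((2*S)*(4 + S) + 0) = 1/(2*S*(4 + S) + 0) = 1/(2*S*(4 + S)))
(132*81)*m(n) = (132*81)*((½)/(5*(4 + 5))) = 10692*((½)*(⅕)/9) = 10692*((½)*(⅕)*(⅑)) = 10692*(1/90) = 594/5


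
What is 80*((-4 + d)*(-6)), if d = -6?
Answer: 4800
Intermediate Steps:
80*((-4 + d)*(-6)) = 80*((-4 - 6)*(-6)) = 80*(-10*(-6)) = 80*60 = 4800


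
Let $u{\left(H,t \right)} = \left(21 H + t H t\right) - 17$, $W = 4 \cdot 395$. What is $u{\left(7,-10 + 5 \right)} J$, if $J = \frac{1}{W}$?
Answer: $\frac{61}{316} \approx 0.19304$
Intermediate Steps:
$W = 1580$
$u{\left(H,t \right)} = -17 + 21 H + H t^{2}$ ($u{\left(H,t \right)} = \left(21 H + H t t\right) - 17 = \left(21 H + H t^{2}\right) - 17 = -17 + 21 H + H t^{2}$)
$J = \frac{1}{1580} \approx 0.00063291$
$u{\left(7,-10 + 5 \right)} J = \left(-17 + 21 \cdot 7 + 7 \left(-10 + 5\right)^{2}\right) \frac{1}{1580} = \left(-17 + 147 + 7 \left(-5\right)^{2}\right) \frac{1}{1580} = \left(-17 + 147 + 7 \cdot 25\right) \frac{1}{1580} = \left(-17 + 147 + 175\right) \frac{1}{1580} = 305 \cdot \frac{1}{1580} = \frac{61}{316}$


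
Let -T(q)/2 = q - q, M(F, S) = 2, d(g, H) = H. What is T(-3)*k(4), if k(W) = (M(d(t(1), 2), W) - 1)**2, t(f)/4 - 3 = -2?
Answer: 0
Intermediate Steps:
t(f) = 4 (t(f) = 12 + 4*(-2) = 12 - 8 = 4)
T(q) = 0 (T(q) = -2*(q - q) = -2*0 = 0)
k(W) = 1 (k(W) = (2 - 1)**2 = 1**2 = 1)
T(-3)*k(4) = 0*1 = 0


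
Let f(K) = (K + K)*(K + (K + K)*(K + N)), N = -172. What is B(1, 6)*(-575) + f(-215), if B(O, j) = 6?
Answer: -71467300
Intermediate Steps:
f(K) = 2*K*(K + 2*K*(-172 + K)) (f(K) = (K + K)*(K + (K + K)*(K - 172)) = (2*K)*(K + (2*K)*(-172 + K)) = (2*K)*(K + 2*K*(-172 + K)) = 2*K*(K + 2*K*(-172 + K)))
B(1, 6)*(-575) + f(-215) = 6*(-575) + (-215)²*(-686 + 4*(-215)) = -3450 + 46225*(-686 - 860) = -3450 + 46225*(-1546) = -3450 - 71463850 = -71467300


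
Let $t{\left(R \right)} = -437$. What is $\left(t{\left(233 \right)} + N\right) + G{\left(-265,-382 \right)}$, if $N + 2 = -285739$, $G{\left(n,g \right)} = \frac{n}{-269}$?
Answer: $- \frac{76981617}{269} \approx -2.8618 \cdot 10^{5}$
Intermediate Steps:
$G{\left(n,g \right)} = - \frac{n}{269}$ ($G{\left(n,g \right)} = n \left(- \frac{1}{269}\right) = - \frac{n}{269}$)
$N = -285741$ ($N = -2 - 285739 = -285741$)
$\left(t{\left(233 \right)} + N\right) + G{\left(-265,-382 \right)} = \left(-437 - 285741\right) - - \frac{265}{269} = -286178 + \frac{265}{269} = - \frac{76981617}{269}$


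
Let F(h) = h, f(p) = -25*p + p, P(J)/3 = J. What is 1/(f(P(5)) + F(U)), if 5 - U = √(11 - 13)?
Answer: I/(√2 - 355*I) ≈ -0.0028169 + 1.1222e-5*I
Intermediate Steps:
P(J) = 3*J
U = 5 - I*√2 (U = 5 - √(11 - 13) = 5 - √(-2) = 5 - I*√2 ≈ 5.0 - 1.4142*I)
f(p) = -24*p
1/(f(P(5)) + F(U)) = 1/(-72*5 + (5 - I*√2)) = 1/(-24*15 + (5 - I*√2)) = 1/(-360 + (5 - I*√2)) = 1/(-355 - I*√2)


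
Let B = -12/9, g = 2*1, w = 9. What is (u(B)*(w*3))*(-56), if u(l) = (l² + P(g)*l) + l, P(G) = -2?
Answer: -4704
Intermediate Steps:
g = 2
B = -4/3 (B = -12*⅑ = -4/3 ≈ -1.3333)
u(l) = l² - l (u(l) = (l² - 2*l) + l = l² - l)
(u(B)*(w*3))*(-56) = ((-4*(-1 - 4/3)/3)*(9*3))*(-56) = (-4/3*(-7/3)*27)*(-56) = ((28/9)*27)*(-56) = 84*(-56) = -4704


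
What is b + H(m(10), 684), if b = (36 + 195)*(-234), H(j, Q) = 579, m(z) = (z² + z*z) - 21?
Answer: -53475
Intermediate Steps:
m(z) = -21 + 2*z² (m(z) = (z² + z²) - 21 = 2*z² - 21 = -21 + 2*z²)
b = -54054 (b = 231*(-234) = -54054)
b + H(m(10), 684) = -54054 + 579 = -53475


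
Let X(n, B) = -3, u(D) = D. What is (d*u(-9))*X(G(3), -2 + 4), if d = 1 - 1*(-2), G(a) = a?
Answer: 81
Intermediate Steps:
d = 3 (d = 1 + 2 = 3)
(d*u(-9))*X(G(3), -2 + 4) = (3*(-9))*(-3) = -27*(-3) = 81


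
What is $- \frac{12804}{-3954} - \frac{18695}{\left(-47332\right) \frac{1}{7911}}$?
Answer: $\frac{97564566043}{31191788} \approx 3127.9$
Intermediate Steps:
$- \frac{12804}{-3954} - \frac{18695}{\left(-47332\right) \frac{1}{7911}} = \left(-12804\right) \left(- \frac{1}{3954}\right) - \frac{18695}{\left(-47332\right) \frac{1}{7911}} = \frac{2134}{659} - \frac{18695}{- \frac{47332}{7911}} = \frac{2134}{659} - - \frac{147896145}{47332} = \frac{2134}{659} + \frac{147896145}{47332} = \frac{97564566043}{31191788}$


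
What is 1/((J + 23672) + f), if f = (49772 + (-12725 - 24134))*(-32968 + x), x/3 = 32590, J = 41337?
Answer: 1/836853235 ≈ 1.1950e-9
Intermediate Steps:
x = 97770 (x = 3*32590 = 97770)
f = 836788226 (f = (49772 + (-12725 - 24134))*(-32968 + 97770) = (49772 - 36859)*64802 = 12913*64802 = 836788226)
1/((J + 23672) + f) = 1/((41337 + 23672) + 836788226) = 1/(65009 + 836788226) = 1/836853235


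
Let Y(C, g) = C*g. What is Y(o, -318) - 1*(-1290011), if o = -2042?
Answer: 1939367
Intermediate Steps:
Y(o, -318) - 1*(-1290011) = -2042*(-318) - 1*(-1290011) = 649356 + 1290011 = 1939367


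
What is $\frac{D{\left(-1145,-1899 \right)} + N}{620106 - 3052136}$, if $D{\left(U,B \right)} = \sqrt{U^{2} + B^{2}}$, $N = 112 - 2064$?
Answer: $\frac{976}{1216015} - \frac{\sqrt{4917226}}{2432030} \approx -0.00010916$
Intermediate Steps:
$N = -1952$ ($N = 112 - 2064 = -1952$)
$D{\left(U,B \right)} = \sqrt{B^{2} + U^{2}}$
$\frac{D{\left(-1145,-1899 \right)} + N}{620106 - 3052136} = \frac{\sqrt{\left(-1899\right)^{2} + \left(-1145\right)^{2}} - 1952}{620106 - 3052136} = \frac{\sqrt{3606201 + 1311025} - 1952}{-2432030} = \left(\sqrt{4917226} - 1952\right) \left(- \frac{1}{2432030}\right) = \left(-1952 + \sqrt{4917226}\right) \left(- \frac{1}{2432030}\right) = \frac{976}{1216015} - \frac{\sqrt{4917226}}{2432030}$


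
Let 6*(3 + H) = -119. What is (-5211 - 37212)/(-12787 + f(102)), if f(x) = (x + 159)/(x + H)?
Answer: 20150925/6072259 ≈ 3.3185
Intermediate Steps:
H = -137/6 (H = -3 + (⅙)*(-119) = -3 - 119/6 = -137/6 ≈ -22.833)
f(x) = (159 + x)/(-137/6 + x) (f(x) = (x + 159)/(x - 137/6) = (159 + x)/(-137/6 + x))
(-5211 - 37212)/(-12787 + f(102)) = (-5211 - 37212)/(-12787 + 6*(159 + 102)/(-137 + 6*102)) = -42423/(-12787 + 6*261/(-137 + 612)) = -42423/(-12787 + 6*261/475) = -42423/(-12787 + 6*(1/475)*261) = -42423/(-12787 + 1566/475) = -42423/(-6072259/475) = -42423*(-475/6072259) = 20150925/6072259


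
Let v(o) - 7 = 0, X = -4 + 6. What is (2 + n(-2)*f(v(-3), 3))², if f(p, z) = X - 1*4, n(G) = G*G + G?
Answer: 4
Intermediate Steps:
X = 2
v(o) = 7 (v(o) = 7 + 0 = 7)
n(G) = G + G² (n(G) = G² + G = G + G²)
f(p, z) = -2 (f(p, z) = 2 - 1*4 = 2 - 4 = -2)
(2 + n(-2)*f(v(-3), 3))² = (2 - 2*(1 - 2)*(-2))² = (2 - 2*(-1)*(-2))² = (2 + 2*(-2))² = (2 - 4)² = (-2)² = 4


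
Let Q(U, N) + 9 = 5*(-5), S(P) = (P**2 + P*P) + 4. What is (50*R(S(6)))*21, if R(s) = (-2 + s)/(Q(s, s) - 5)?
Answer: -25900/13 ≈ -1992.3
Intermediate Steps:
S(P) = 4 + 2*P**2 (S(P) = (P**2 + P**2) + 4 = 2*P**2 + 4 = 4 + 2*P**2)
Q(U, N) = -34 (Q(U, N) = -9 + 5*(-5) = -9 - 25 = -34)
R(s) = 2/39 - s/39 (R(s) = (-2 + s)/(-34 - 5) = (-2 + s)/(-39) = (-2 + s)*(-1/39) = 2/39 - s/39)
(50*R(S(6)))*21 = (50*(2/39 - (4 + 2*6**2)/39))*21 = (50*(2/39 - (4 + 2*36)/39))*21 = (50*(2/39 - (4 + 72)/39))*21 = (50*(2/39 - 1/39*76))*21 = (50*(2/39 - 76/39))*21 = (50*(-74/39))*21 = -3700/39*21 = -25900/13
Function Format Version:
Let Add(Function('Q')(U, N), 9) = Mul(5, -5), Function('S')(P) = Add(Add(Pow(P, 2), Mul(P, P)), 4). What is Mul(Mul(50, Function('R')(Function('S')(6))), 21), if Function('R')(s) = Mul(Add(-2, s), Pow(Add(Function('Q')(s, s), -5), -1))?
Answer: Rational(-25900, 13) ≈ -1992.3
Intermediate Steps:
Function('S')(P) = Add(4, Mul(2, Pow(P, 2))) (Function('S')(P) = Add(Add(Pow(P, 2), Pow(P, 2)), 4) = Add(Mul(2, Pow(P, 2)), 4) = Add(4, Mul(2, Pow(P, 2))))
Function('Q')(U, N) = -34 (Function('Q')(U, N) = Add(-9, Mul(5, -5)) = Add(-9, -25) = -34)
Function('R')(s) = Add(Rational(2, 39), Mul(Rational(-1, 39), s)) (Function('R')(s) = Mul(Add(-2, s), Pow(Add(-34, -5), -1)) = Mul(Add(-2, s), Pow(-39, -1)) = Mul(Add(-2, s), Rational(-1, 39)) = Add(Rational(2, 39), Mul(Rational(-1, 39), s)))
Mul(Mul(50, Function('R')(Function('S')(6))), 21) = Mul(Mul(50, Add(Rational(2, 39), Mul(Rational(-1, 39), Add(4, Mul(2, Pow(6, 2)))))), 21) = Mul(Mul(50, Add(Rational(2, 39), Mul(Rational(-1, 39), Add(4, Mul(2, 36))))), 21) = Mul(Mul(50, Add(Rational(2, 39), Mul(Rational(-1, 39), Add(4, 72)))), 21) = Mul(Mul(50, Add(Rational(2, 39), Mul(Rational(-1, 39), 76))), 21) = Mul(Mul(50, Add(Rational(2, 39), Rational(-76, 39))), 21) = Mul(Mul(50, Rational(-74, 39)), 21) = Mul(Rational(-3700, 39), 21) = Rational(-25900, 13)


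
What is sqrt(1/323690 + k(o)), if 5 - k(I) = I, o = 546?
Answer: I*sqrt(56683391586410)/323690 ≈ 23.259*I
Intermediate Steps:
k(I) = 5 - I
sqrt(1/323690 + k(o)) = sqrt(1/323690 + (5 - 1*546)) = sqrt(1/323690 + (5 - 546)) = sqrt(1/323690 - 541) = sqrt(-175116289/323690) = I*sqrt(56683391586410)/323690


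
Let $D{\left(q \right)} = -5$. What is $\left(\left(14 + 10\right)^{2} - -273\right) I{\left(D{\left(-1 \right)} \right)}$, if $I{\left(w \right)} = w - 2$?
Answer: $-5943$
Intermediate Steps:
$I{\left(w \right)} = -2 + w$
$\left(\left(14 + 10\right)^{2} - -273\right) I{\left(D{\left(-1 \right)} \right)} = \left(\left(14 + 10\right)^{2} - -273\right) \left(-2 - 5\right) = \left(24^{2} + 273\right) \left(-7\right) = \left(576 + 273\right) \left(-7\right) = 849 \left(-7\right) = -5943$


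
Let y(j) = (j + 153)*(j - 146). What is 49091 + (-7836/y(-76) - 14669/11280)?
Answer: 1577596661219/32136720 ≈ 49090.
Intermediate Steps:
y(j) = (-146 + j)*(153 + j) (y(j) = (153 + j)*(-146 + j) = (-146 + j)*(153 + j))
49091 + (-7836/y(-76) - 14669/11280) = 49091 + (-7836/(-22338 + (-76)² + 7*(-76)) - 14669/11280) = 49091 + (-7836/(-22338 + 5776 - 532) - 14669*1/11280) = 49091 + (-7836/(-17094) - 14669/11280) = 49091 + (-7836*(-1/17094) - 14669/11280) = 49091 + (1306/2849 - 14669/11280) = 49091 - 27060301/32136720 = 1577596661219/32136720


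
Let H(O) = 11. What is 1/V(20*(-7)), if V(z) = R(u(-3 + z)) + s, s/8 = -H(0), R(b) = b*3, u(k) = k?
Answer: -1/517 ≈ -0.0019342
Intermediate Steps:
R(b) = 3*b
s = -88 (s = 8*(-1*11) = 8*(-11) = -88)
V(z) = -97 + 3*z (V(z) = 3*(-3 + z) - 88 = (-9 + 3*z) - 88 = -97 + 3*z)
1/V(20*(-7)) = 1/(-97 + 3*(20*(-7))) = 1/(-97 + 3*(-140)) = 1/(-97 - 420) = 1/(-517) = -1/517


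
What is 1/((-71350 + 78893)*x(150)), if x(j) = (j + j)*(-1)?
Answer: -1/2262900 ≈ -4.4191e-7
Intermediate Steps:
x(j) = -2*j (x(j) = (2*j)*(-1) = -2*j)
1/((-71350 + 78893)*x(150)) = 1/((-71350 + 78893)*((-2*150))) = 1/(7543*(-300)) = (1/7543)*(-1/300) = -1/2262900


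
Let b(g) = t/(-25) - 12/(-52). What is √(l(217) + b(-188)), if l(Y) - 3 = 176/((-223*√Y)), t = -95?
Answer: √(69559868210105 - 35983547600*√217)/3145415 ≈ 2.6414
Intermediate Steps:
l(Y) = 3 - 176/(223*√Y) (l(Y) = 3 + 176/((-223*√Y)) = 3 + 176*(-1/(223*√Y)) = 3 - 176/(223*√Y))
b(g) = 262/65 (b(g) = -95/(-25) - 12/(-52) = -95*(-1/25) - 12*(-1/52) = 19/5 + 3/13 = 262/65)
√(l(217) + b(-188)) = √((3 - 176*√217/48391) + 262/65) = √(457/65 - 176*√217/48391)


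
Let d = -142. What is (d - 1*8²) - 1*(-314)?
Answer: 108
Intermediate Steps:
(d - 1*8²) - 1*(-314) = (-142 - 1*8²) - 1*(-314) = (-142 - 1*64) + 314 = (-142 - 64) + 314 = -206 + 314 = 108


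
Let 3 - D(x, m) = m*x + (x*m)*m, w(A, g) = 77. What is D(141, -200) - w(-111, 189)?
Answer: -5611874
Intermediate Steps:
D(x, m) = 3 - m*x - x*m² (D(x, m) = 3 - (m*x + (x*m)*m) = 3 - (m*x + (m*x)*m) = 3 - (m*x + x*m²) = 3 + (-m*x - x*m²) = 3 - m*x - x*m²)
D(141, -200) - w(-111, 189) = (3 - 1*(-200)*141 - 1*141*(-200)²) - 1*77 = (3 + 28200 - 1*141*40000) - 77 = (3 + 28200 - 5640000) - 77 = -5611797 - 77 = -5611874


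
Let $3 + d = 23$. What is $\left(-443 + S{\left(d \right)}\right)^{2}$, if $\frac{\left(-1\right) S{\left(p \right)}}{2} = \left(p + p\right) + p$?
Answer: $316969$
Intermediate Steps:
$d = 20$ ($d = -3 + 23 = 20$)
$S{\left(p \right)} = - 6 p$ ($S{\left(p \right)} = - 2 \left(\left(p + p\right) + p\right) = - 2 \left(2 p + p\right) = - 2 \cdot 3 p = - 6 p$)
$\left(-443 + S{\left(d \right)}\right)^{2} = \left(-443 - 120\right)^{2} = \left(-563\right)^{2} = 316969$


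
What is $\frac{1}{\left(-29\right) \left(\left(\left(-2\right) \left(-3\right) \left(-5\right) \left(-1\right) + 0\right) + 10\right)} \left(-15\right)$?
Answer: $\frac{3}{232} \approx 0.012931$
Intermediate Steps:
$\frac{1}{\left(-29\right) \left(\left(\left(-2\right) \left(-3\right) \left(-5\right) \left(-1\right) + 0\right) + 10\right)} \left(-15\right) = - \frac{1}{29 \left(\left(6 \left(-5\right) \left(-1\right) + 0\right) + 10\right)} \left(-15\right) = - \frac{1}{29 \left(\left(\left(-30\right) \left(-1\right) + 0\right) + 10\right)} \left(-15\right) = - \frac{1}{29 \left(\left(30 + 0\right) + 10\right)} \left(-15\right) = - \frac{1}{29 \left(30 + 10\right)} \left(-15\right) = - \frac{1}{29 \cdot 40} \left(-15\right) = \left(- \frac{1}{29}\right) \frac{1}{40} \left(-15\right) = \left(- \frac{1}{1160}\right) \left(-15\right) = \frac{3}{232}$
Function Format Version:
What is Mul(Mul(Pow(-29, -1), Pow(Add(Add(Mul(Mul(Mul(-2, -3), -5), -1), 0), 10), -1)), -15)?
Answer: Rational(3, 232) ≈ 0.012931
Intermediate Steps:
Mul(Mul(Pow(-29, -1), Pow(Add(Add(Mul(Mul(Mul(-2, -3), -5), -1), 0), 10), -1)), -15) = Mul(Mul(Rational(-1, 29), Pow(Add(Add(Mul(Mul(6, -5), -1), 0), 10), -1)), -15) = Mul(Mul(Rational(-1, 29), Pow(Add(Add(Mul(-30, -1), 0), 10), -1)), -15) = Mul(Mul(Rational(-1, 29), Pow(Add(Add(30, 0), 10), -1)), -15) = Mul(Mul(Rational(-1, 29), Pow(Add(30, 10), -1)), -15) = Mul(Mul(Rational(-1, 29), Pow(40, -1)), -15) = Mul(Mul(Rational(-1, 29), Rational(1, 40)), -15) = Mul(Rational(-1, 1160), -15) = Rational(3, 232)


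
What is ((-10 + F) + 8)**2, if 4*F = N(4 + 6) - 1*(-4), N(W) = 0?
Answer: 1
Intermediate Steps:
F = 1 (F = (0 - 1*(-4))/4 = (0 + 4)/4 = (1/4)*4 = 1)
((-10 + F) + 8)**2 = ((-10 + 1) + 8)**2 = (-9 + 8)**2 = (-1)**2 = 1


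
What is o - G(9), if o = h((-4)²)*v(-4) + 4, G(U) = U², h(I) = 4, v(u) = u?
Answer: -93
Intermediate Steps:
o = -12 (o = 4*(-4) + 4 = -16 + 4 = -12)
o - G(9) = -12 - 1*9² = -12 - 1*81 = -12 - 81 = -93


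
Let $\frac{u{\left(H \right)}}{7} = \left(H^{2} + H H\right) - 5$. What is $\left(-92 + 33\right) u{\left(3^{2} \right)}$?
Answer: $-64841$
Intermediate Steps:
$u{\left(H \right)} = -35 + 14 H^{2}$ ($u{\left(H \right)} = 7 \left(\left(H^{2} + H H\right) - 5\right) = 7 \left(\left(H^{2} + H^{2}\right) - 5\right) = 7 \left(2 H^{2} - 5\right) = 7 \left(-5 + 2 H^{2}\right) = -35 + 14 H^{2}$)
$\left(-92 + 33\right) u{\left(3^{2} \right)} = \left(-92 + 33\right) \left(-35 + 14 \left(3^{2}\right)^{2}\right) = - 59 \left(-35 + 14 \cdot 9^{2}\right) = - 59 \left(-35 + 14 \cdot 81\right) = - 59 \left(-35 + 1134\right) = \left(-59\right) 1099 = -64841$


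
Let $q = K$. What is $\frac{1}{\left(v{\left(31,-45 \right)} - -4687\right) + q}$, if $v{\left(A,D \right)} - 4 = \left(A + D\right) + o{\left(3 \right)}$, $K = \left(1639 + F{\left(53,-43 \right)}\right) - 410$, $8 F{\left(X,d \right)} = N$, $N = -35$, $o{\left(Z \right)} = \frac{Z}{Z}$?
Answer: $\frac{8}{47221} \approx 0.00016942$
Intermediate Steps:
$o{\left(Z \right)} = 1$
$F{\left(X,d \right)} = - \frac{35}{8}$ ($F{\left(X,d \right)} = \frac{1}{8} \left(-35\right) = - \frac{35}{8}$)
$K = \frac{9797}{8}$ ($K = \left(1639 - \frac{35}{8}\right) - 410 = \frac{13077}{8} - 410 = \frac{9797}{8} \approx 1224.6$)
$q = \frac{9797}{8} \approx 1224.6$
$v{\left(A,D \right)} = 5 + A + D$ ($v{\left(A,D \right)} = 4 + \left(\left(A + D\right) + 1\right) = 4 + \left(1 + A + D\right) = 5 + A + D$)
$\frac{1}{\left(v{\left(31,-45 \right)} - -4687\right) + q} = \frac{1}{\left(\left(5 + 31 - 45\right) - -4687\right) + \frac{9797}{8}} = \frac{1}{\left(-9 + 4687\right) + \frac{9797}{8}} = \frac{1}{4678 + \frac{9797}{8}} = \frac{1}{\frac{47221}{8}} = \frac{8}{47221}$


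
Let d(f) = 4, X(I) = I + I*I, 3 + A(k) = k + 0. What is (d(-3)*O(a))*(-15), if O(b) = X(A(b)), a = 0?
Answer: -360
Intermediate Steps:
A(k) = -3 + k (A(k) = -3 + (k + 0) = -3 + k)
X(I) = I + I²
O(b) = (-3 + b)*(-2 + b) (O(b) = (-3 + b)*(1 + (-3 + b)) = (-3 + b)*(-2 + b))
(d(-3)*O(a))*(-15) = (4*((-3 + 0)*(-2 + 0)))*(-15) = (4*(-3*(-2)))*(-15) = (4*6)*(-15) = 24*(-15) = -360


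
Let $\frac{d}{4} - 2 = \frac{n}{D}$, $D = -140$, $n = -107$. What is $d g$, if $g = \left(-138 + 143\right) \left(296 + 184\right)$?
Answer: $\frac{185760}{7} \approx 26537.0$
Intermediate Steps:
$g = 2400$ ($g = 5 \cdot 480 = 2400$)
$d = \frac{387}{35}$ ($d = 8 + 4 \left(- \frac{107}{-140}\right) = 8 + 4 \left(\left(-107\right) \left(- \frac{1}{140}\right)\right) = 8 + 4 \cdot \frac{107}{140} = 8 + \frac{107}{35} = \frac{387}{35} \approx 11.057$)
$d g = \frac{387}{35} \cdot 2400 = \frac{185760}{7}$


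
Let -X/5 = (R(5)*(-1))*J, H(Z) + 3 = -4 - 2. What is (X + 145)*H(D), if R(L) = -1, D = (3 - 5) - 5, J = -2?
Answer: -1395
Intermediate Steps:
D = -7 (D = -2 - 5 = -7)
H(Z) = -9 (H(Z) = -3 + (-4 - 2) = -3 - 6 = -9)
X = 10 (X = -5*(-1*(-1))*(-2) = -5*(-2) = 10)
(X + 145)*H(D) = (10 + 145)*(-9) = 155*(-9) = -1395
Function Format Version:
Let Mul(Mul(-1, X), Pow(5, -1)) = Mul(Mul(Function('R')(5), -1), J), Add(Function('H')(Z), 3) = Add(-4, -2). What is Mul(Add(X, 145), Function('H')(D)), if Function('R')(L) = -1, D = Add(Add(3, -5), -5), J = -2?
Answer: -1395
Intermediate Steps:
D = -7 (D = Add(-2, -5) = -7)
Function('H')(Z) = -9 (Function('H')(Z) = Add(-3, Add(-4, -2)) = Add(-3, -6) = -9)
X = 10 (X = Mul(-5, Mul(Mul(-1, -1), -2)) = Mul(-5, Mul(1, -2)) = Mul(-5, -2) = 10)
Mul(Add(X, 145), Function('H')(D)) = Mul(Add(10, 145), -9) = Mul(155, -9) = -1395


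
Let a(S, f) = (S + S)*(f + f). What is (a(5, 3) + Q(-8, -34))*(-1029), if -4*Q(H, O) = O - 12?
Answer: -147147/2 ≈ -73574.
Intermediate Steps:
Q(H, O) = 3 - O/4 (Q(H, O) = -(O - 12)/4 = -(-12 + O)/4 = 3 - O/4)
a(S, f) = 4*S*f (a(S, f) = (2*S)*(2*f) = 4*S*f)
(a(5, 3) + Q(-8, -34))*(-1029) = (4*5*3 + (3 - 1/4*(-34)))*(-1029) = (60 + (3 + 17/2))*(-1029) = (60 + 23/2)*(-1029) = (143/2)*(-1029) = -147147/2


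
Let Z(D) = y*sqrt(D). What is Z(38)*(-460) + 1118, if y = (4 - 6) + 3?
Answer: 1118 - 460*sqrt(38) ≈ -1717.6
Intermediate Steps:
y = 1 (y = -2 + 3 = 1)
Z(D) = sqrt(D) (Z(D) = 1*sqrt(D) = sqrt(D))
Z(38)*(-460) + 1118 = sqrt(38)*(-460) + 1118 = -460*sqrt(38) + 1118 = 1118 - 460*sqrt(38)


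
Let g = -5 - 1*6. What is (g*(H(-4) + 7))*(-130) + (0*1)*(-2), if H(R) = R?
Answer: 4290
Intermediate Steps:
g = -11 (g = -5 - 6 = -11)
(g*(H(-4) + 7))*(-130) + (0*1)*(-2) = -11*(-4 + 7)*(-130) + (0*1)*(-2) = -11*3*(-130) + 0*(-2) = -33*(-130) + 0 = 4290 + 0 = 4290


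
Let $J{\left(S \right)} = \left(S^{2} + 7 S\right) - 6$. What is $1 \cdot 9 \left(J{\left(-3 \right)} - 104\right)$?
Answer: $-1098$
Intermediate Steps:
$J{\left(S \right)} = -6 + S^{2} + 7 S$
$1 \cdot 9 \left(J{\left(-3 \right)} - 104\right) = 1 \cdot 9 \left(\left(-6 + \left(-3\right)^{2} + 7 \left(-3\right)\right) - 104\right) = 9 \left(\left(-6 + 9 - 21\right) - 104\right) = 9 \left(-18 - 104\right) = 9 \left(-122\right) = -1098$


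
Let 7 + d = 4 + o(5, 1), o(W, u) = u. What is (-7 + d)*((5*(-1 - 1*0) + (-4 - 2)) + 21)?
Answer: -90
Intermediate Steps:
d = -2 (d = -7 + (4 + 1) = -7 + 5 = -2)
(-7 + d)*((5*(-1 - 1*0) + (-4 - 2)) + 21) = (-7 - 2)*((5*(-1 - 1*0) + (-4 - 2)) + 21) = -9*((5*(-1 + 0) - 6) + 21) = -9*((5*(-1) - 6) + 21) = -9*((-5 - 6) + 21) = -9*(-11 + 21) = -9*10 = -90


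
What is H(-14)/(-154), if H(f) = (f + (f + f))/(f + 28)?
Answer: 3/154 ≈ 0.019481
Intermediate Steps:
H(f) = 3*f/(28 + f) (H(f) = (f + 2*f)/(28 + f) = (3*f)/(28 + f) = 3*f/(28 + f))
H(-14)/(-154) = (3*(-14)/(28 - 14))/(-154) = (3*(-14)/14)*(-1/154) = (3*(-14)*(1/14))*(-1/154) = -3*(-1/154) = 3/154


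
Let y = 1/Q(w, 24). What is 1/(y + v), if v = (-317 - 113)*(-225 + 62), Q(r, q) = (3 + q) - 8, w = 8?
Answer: 19/1331711 ≈ 1.4267e-5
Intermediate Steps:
Q(r, q) = -5 + q
v = 70090 (v = -430*(-163) = 70090)
y = 1/19 (y = 1/(-5 + 24) = 1/19 ≈ 0.052632)
1/(y + v) = 1/(1/19 + 70090) = 1/(1331711/19) = 19/1331711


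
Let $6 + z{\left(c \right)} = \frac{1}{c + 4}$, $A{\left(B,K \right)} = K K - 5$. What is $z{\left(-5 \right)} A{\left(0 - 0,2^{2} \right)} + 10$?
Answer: $-67$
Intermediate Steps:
$A{\left(B,K \right)} = -5 + K^{2}$ ($A{\left(B,K \right)} = K^{2} - 5 = -5 + K^{2}$)
$z{\left(c \right)} = -6 + \frac{1}{4 + c}$ ($z{\left(c \right)} = -6 + \frac{1}{c + 4} = -6 + \frac{1}{4 + c}$)
$z{\left(-5 \right)} A{\left(0 - 0,2^{2} \right)} + 10 = \frac{-23 - -30}{4 - 5} \left(-5 + \left(2^{2}\right)^{2}\right) + 10 = \frac{-23 + 30}{-1} \left(-5 + 4^{2}\right) + 10 = \left(-1\right) 7 \left(-5 + 16\right) + 10 = \left(-7\right) 11 + 10 = -77 + 10 = -67$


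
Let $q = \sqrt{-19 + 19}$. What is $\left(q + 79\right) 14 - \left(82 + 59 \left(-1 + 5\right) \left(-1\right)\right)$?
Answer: $1260$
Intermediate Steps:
$q = 0$ ($q = \sqrt{0} = 0$)
$\left(q + 79\right) 14 - \left(82 + 59 \left(-1 + 5\right) \left(-1\right)\right) = \left(0 + 79\right) 14 - \left(82 + 59 \left(-1 + 5\right) \left(-1\right)\right) = 79 \cdot 14 - \left(82 + 59 \cdot 4 \left(-1\right)\right) = 1106 - \left(82 + 59 \left(-4\right)\right) = 1106 - \left(82 - 236\right) = 1106 - -154 = 1106 + 154 = 1260$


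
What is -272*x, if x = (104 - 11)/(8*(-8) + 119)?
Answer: -25296/55 ≈ -459.93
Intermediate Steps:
x = 93/55 (x = 93/(-64 + 119) = 93/55 ≈ 1.6909)
-272*x = -272*93/55 = -25296/55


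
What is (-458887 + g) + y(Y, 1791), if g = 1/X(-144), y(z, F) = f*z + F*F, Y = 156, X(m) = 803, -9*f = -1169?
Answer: 6670657513/2409 ≈ 2.7691e+6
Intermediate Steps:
f = 1169/9 (f = -⅑*(-1169) = 1169/9 ≈ 129.89)
y(z, F) = F² + 1169*z/9 (y(z, F) = 1169*z/9 + F*F = 1169*z/9 + F² = F² + 1169*z/9)
g = 1/803 ≈ 0.0012453
(-458887 + g) + y(Y, 1791) = (-458887 + 1/803) + (1791² + (1169/9)*156) = -368486260/803 + (3207681 + 60788/3) = -368486260/803 + 9683831/3 = 6670657513/2409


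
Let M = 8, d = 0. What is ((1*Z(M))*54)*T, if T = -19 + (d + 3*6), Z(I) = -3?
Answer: 162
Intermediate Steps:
T = -1 (T = -19 + (0 + 3*6) = -19 + (0 + 18) = -19 + 18 = -1)
((1*Z(M))*54)*T = ((1*(-3))*54)*(-1) = -3*54*(-1) = -162*(-1) = 162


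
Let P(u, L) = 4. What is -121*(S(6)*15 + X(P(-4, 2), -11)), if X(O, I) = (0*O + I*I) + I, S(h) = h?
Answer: -24200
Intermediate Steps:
X(O, I) = I + I² (X(O, I) = (0 + I²) + I = I² + I = I + I²)
-121*(S(6)*15 + X(P(-4, 2), -11)) = -121*(6*15 - 11*(1 - 11)) = -121*(90 - 11*(-10)) = -121*(90 + 110) = -121*200 = -24200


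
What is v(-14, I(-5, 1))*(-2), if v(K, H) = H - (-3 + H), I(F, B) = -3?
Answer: -6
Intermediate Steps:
v(K, H) = 3 (v(K, H) = H + (3 - H) = 3)
v(-14, I(-5, 1))*(-2) = 3*(-2) = -6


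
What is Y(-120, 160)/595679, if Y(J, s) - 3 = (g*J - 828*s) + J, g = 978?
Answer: -249957/595679 ≈ -0.41962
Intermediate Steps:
Y(J, s) = 3 - 828*s + 979*J (Y(J, s) = 3 + ((978*J - 828*s) + J) = 3 + ((-828*s + 978*J) + J) = 3 + (-828*s + 979*J) = 3 - 828*s + 979*J)
Y(-120, 160)/595679 = (3 - 828*160 + 979*(-120))/595679 = (3 - 132480 - 117480)*(1/595679) = -249957*1/595679 = -249957/595679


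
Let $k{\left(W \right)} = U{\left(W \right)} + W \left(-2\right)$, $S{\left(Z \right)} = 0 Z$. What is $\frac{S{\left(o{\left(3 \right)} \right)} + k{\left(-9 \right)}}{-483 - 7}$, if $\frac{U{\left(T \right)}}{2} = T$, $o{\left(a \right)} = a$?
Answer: $0$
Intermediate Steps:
$S{\left(Z \right)} = 0$
$U{\left(T \right)} = 2 T$
$k{\left(W \right)} = 0$ ($k{\left(W \right)} = 2 W + W \left(-2\right) = 2 W - 2 W = 0$)
$\frac{S{\left(o{\left(3 \right)} \right)} + k{\left(-9 \right)}}{-483 - 7} = \frac{0 + 0}{-483 - 7} = \frac{0}{-490} = 0 \left(- \frac{1}{490}\right) = 0$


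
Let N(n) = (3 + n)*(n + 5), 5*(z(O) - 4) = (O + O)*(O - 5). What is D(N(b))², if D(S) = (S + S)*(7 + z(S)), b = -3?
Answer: 0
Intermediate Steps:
z(O) = 4 + 2*O*(-5 + O)/5 (z(O) = 4 + ((O + O)*(O - 5))/5 = 4 + ((2*O)*(-5 + O))/5 = 4 + (2*O*(-5 + O))/5 = 4 + 2*O*(-5 + O)/5)
N(n) = (3 + n)*(5 + n)
D(S) = 2*S*(11 - 2*S + 2*S²/5) (D(S) = (S + S)*(7 + (4 - 2*S + 2*S²/5)) = (2*S)*(11 - 2*S + 2*S²/5) = 2*S*(11 - 2*S + 2*S²/5))
D(N(b))² = (2*(15 + (-3)² + 8*(-3))*(55 - 10*(15 + (-3)² + 8*(-3)) + 2*(15 + (-3)² + 8*(-3))²)/5)² = (2*(15 + 9 - 24)*(55 - 10*(15 + 9 - 24) + 2*(15 + 9 - 24)²)/5)² = ((⅖)*0*(55 - 10*0 + 2*0²))² = ((⅖)*0*(55 + 0 + 2*0))² = ((⅖)*0*(55 + 0 + 0))² = ((⅖)*0*55)² = 0² = 0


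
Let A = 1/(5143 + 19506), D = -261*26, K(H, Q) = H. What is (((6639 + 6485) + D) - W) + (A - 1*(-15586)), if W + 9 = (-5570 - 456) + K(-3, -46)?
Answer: 689235339/24649 ≈ 27962.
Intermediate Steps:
D = -6786
A = 1/24649 ≈ 4.0570e-5
W = -6038 (W = -9 + ((-5570 - 456) - 3) = -9 + (-6026 - 3) = -9 - 6029 = -6038)
(((6639 + 6485) + D) - W) + (A - 1*(-15586)) = (((6639 + 6485) - 6786) - 1*(-6038)) + (1/24649 - 1*(-15586)) = ((13124 - 6786) + 6038) + (1/24649 + 15586) = (6338 + 6038) + 384179315/24649 = 12376 + 384179315/24649 = 689235339/24649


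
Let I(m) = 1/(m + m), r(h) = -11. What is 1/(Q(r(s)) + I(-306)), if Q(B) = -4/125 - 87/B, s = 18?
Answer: 841500/6627197 ≈ 0.12698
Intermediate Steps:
I(m) = 1/(2*m)
Q(B) = -4/125 - 87/B (Q(B) = -4*1/125 - 87/B = -4/125 - 87/B)
1/(Q(r(s)) + I(-306)) = 1/((-4/125 - 87/(-11)) + (½)/(-306)) = 1/((-4/125 - 87*(-1/11)) + (½)*(-1/306)) = 1/((-4/125 + 87/11) - 1/612) = 1/(10831/1375 - 1/612) = 1/(6627197/841500) = 841500/6627197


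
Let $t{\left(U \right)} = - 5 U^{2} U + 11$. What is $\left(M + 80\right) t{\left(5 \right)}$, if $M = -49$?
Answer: $-19034$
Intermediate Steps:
$t{\left(U \right)} = 11 - 5 U^{3}$ ($t{\left(U \right)} = - 5 U^{3} + 11 = 11 - 5 U^{3}$)
$\left(M + 80\right) t{\left(5 \right)} = \left(-49 + 80\right) \left(11 - 5 \cdot 5^{3}\right) = 31 \left(11 - 625\right) = 31 \left(-614\right) = -19034$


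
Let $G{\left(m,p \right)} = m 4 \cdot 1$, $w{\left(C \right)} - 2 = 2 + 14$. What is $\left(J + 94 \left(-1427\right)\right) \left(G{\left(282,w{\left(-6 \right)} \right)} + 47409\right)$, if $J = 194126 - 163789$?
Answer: $-5038189137$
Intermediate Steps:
$J = 30337$
$w{\left(C \right)} = 18$ ($w{\left(C \right)} = 2 + \left(2 + 14\right) = 2 + 16 = 18$)
$G{\left(m,p \right)} = 4 m$ ($G{\left(m,p \right)} = 4 m 1 = 4 m$)
$\left(J + 94 \left(-1427\right)\right) \left(G{\left(282,w{\left(-6 \right)} \right)} + 47409\right) = \left(30337 + 94 \left(-1427\right)\right) \left(4 \cdot 282 + 47409\right) = \left(30337 - 134138\right) \left(1128 + 47409\right) = \left(-103801\right) 48537 = -5038189137$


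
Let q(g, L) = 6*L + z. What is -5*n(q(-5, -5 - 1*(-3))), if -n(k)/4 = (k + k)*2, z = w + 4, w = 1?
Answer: -560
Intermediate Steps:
z = 5 (z = 1 + 4 = 5)
q(g, L) = 5 + 6*L (q(g, L) = 6*L + 5 = 5 + 6*L)
n(k) = -16*k (n(k) = -4*(k + k)*2 = -4*2*k*2 = -16*k)
-5*n(q(-5, -5 - 1*(-3))) = -(-80)*(5 + 6*(-5 - 1*(-3))) = -(-80)*(5 + 6*(-5 + 3)) = -(-80)*(5 + 6*(-2)) = -(-80)*(5 - 12) = -(-80)*(-7) = -5*112 = -560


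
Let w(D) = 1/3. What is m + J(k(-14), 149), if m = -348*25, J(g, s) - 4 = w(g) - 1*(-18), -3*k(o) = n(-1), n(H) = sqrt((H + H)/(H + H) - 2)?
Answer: -26033/3 ≈ -8677.7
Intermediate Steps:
w(D) = 1/3
n(H) = I (n(H) = sqrt((2*H)/((2*H)) - 2) = sqrt((2*H)*(1/(2*H)) - 2) = sqrt(1 - 2) = sqrt(-1) = I)
k(o) = -I/3
J(g, s) = 67/3 (J(g, s) = 4 + (1/3 - 1*(-18)) = 4 + (1/3 + 18) = 4 + 55/3 = 67/3)
m = -8700
m + J(k(-14), 149) = -8700 + 67/3 = -26033/3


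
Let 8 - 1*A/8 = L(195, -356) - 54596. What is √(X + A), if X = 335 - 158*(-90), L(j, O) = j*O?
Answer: √1006747 ≈ 1003.4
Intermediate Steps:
L(j, O) = O*j
X = 14555 (X = 335 + 14220 = 14555)
A = 992192 (A = 64 - 8*(-356*195 - 54596) = 64 - 8*(-69420 - 54596) = 64 - 8*(-124016) = 64 + 992128 = 992192)
√(X + A) = √(14555 + 992192) = √1006747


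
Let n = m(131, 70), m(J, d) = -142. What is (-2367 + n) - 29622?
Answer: -32131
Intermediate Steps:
n = -142
(-2367 + n) - 29622 = (-2367 - 142) - 29622 = -2509 - 29622 = -32131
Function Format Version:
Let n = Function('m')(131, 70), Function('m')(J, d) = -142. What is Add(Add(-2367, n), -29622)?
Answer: -32131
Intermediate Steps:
n = -142
Add(Add(-2367, n), -29622) = Add(Add(-2367, -142), -29622) = Add(-2509, -29622) = -32131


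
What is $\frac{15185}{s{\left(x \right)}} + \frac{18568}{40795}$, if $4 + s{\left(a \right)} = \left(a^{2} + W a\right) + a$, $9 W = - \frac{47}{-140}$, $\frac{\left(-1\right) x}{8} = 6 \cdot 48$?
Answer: $\frac{3469959137121}{7576070943740} \approx 0.45802$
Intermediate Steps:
$x = -2304$ ($x = - 8 \cdot 6 \cdot 48 = \left(-8\right) 288 = -2304$)
$W = \frac{47}{1260}$ ($W = \frac{\left(-47\right) \frac{1}{-140}}{9} = \frac{\left(-47\right) \left(- \frac{1}{140}\right)}{9} = \frac{1}{9} \cdot \frac{47}{140} = \frac{47}{1260} \approx 0.037302$)
$s{\left(a \right)} = -4 + a^{2} + \frac{1307 a}{1260}$ ($s{\left(a \right)} = -4 + \left(\left(a^{2} + \frac{47 a}{1260}\right) + a\right) = -4 + \left(a^{2} + \frac{1307 a}{1260}\right) = -4 + a^{2} + \frac{1307 a}{1260}$)
$\frac{15185}{s{\left(x \right)}} + \frac{18568}{40795} = \frac{15185}{-4 + \left(-2304\right)^{2} + \frac{1307}{1260} \left(-2304\right)} + \frac{18568}{40795} = \frac{15185}{-4 + 5308416 - \frac{83648}{35}} + 18568 \cdot \frac{1}{40795} = \frac{15185}{\frac{185710772}{35}} + \frac{18568}{40795} = 15185 \cdot \frac{35}{185710772} + \frac{18568}{40795} = \frac{531475}{185710772} + \frac{18568}{40795} = \frac{3469959137121}{7576070943740}$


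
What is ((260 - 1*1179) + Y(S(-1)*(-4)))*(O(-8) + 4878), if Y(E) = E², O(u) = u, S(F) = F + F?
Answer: -4163850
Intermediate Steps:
S(F) = 2*F
((260 - 1*1179) + Y(S(-1)*(-4)))*(O(-8) + 4878) = ((260 - 1*1179) + ((2*(-1))*(-4))²)*(-8 + 4878) = ((260 - 1179) + (-2*(-4))²)*4870 = (-919 + 8²)*4870 = (-919 + 64)*4870 = -855*4870 = -4163850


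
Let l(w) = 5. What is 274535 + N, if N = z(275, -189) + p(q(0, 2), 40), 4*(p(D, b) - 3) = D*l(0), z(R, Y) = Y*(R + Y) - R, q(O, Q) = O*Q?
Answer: 258009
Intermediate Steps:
z(R, Y) = -R + Y*(R + Y)
p(D, b) = 3 + 5*D/4 (p(D, b) = 3 + (D*5)/4 = 3 + (5*D)/4 = 3 + 5*D/4)
N = -16526 (N = ((-189)**2 - 1*275 + 275*(-189)) + (3 + 5*(0*2)/4) = (35721 - 275 - 51975) + (3 + (5/4)*0) = -16529 + (3 + 0) = -16529 + 3 = -16526)
274535 + N = 274535 - 16526 = 258009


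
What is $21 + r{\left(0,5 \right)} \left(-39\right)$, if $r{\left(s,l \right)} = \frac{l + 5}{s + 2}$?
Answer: $-174$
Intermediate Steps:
$r{\left(s,l \right)} = \frac{5 + l}{2 + s}$
$21 + r{\left(0,5 \right)} \left(-39\right) = 21 + \frac{5 + 5}{2 + 0} \left(-39\right) = 21 + \frac{1}{2} \cdot 10 \left(-39\right) = 21 + 5 \left(-39\right) = 21 - 195 = -174$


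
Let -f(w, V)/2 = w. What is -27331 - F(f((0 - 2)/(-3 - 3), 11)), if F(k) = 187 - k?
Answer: -82556/3 ≈ -27519.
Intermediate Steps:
f(w, V) = -2*w
-27331 - F(f((0 - 2)/(-3 - 3), 11)) = -27331 - (187 - (-2)*(0 - 2)/(-3 - 3)) = -27331 - (187 - (-2)*(-2/(-6))) = -27331 - (187 - (-2)*(-2*(-1/6))) = -27331 - (187 - (-2)/3) = -27331 - (187 - 1*(-2/3)) = -27331 - (187 + 2/3) = -27331 - 1*563/3 = -27331 - 563/3 = -82556/3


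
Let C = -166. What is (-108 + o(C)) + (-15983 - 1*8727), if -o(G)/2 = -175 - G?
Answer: -24800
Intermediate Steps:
o(G) = 350 + 2*G (o(G) = -2*(-175 - G) = 350 + 2*G)
(-108 + o(C)) + (-15983 - 1*8727) = (-108 + (350 + 2*(-166))) + (-15983 - 1*8727) = (-108 + (350 - 332)) + (-15983 - 8727) = (-108 + 18) - 24710 = -90 - 24710 = -24800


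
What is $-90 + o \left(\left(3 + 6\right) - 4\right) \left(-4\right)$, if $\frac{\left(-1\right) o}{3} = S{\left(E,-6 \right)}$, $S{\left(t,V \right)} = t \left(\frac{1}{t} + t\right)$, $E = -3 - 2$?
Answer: $1470$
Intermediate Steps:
$E = -5$ ($E = -3 - 2 = -5$)
$S{\left(t,V \right)} = t \left(t + \frac{1}{t}\right)$
$o = -78$ ($o = - 3 \left(1 + \left(-5\right)^{2}\right) = - 3 \left(1 + 25\right) = \left(-3\right) 26 = -78$)
$-90 + o \left(\left(3 + 6\right) - 4\right) \left(-4\right) = -90 - 78 \left(\left(3 + 6\right) - 4\right) \left(-4\right) = -90 - 78 \left(9 - 4\right) \left(-4\right) = -90 - 78 \cdot 5 \left(-4\right) = -90 - -1560 = -90 + 1560 = 1470$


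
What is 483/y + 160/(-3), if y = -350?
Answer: -8207/150 ≈ -54.713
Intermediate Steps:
483/y + 160/(-3) = 483/(-350) + 160/(-3) = 483*(-1/350) + 160*(-⅓) = -69/50 - 160/3 = -8207/150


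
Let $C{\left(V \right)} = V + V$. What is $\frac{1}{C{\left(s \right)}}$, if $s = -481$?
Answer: $- \frac{1}{962} \approx -0.0010395$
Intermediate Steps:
$C{\left(V \right)} = 2 V$
$\frac{1}{C{\left(s \right)}} = \frac{1}{2 \left(-481\right)} = \frac{1}{-962} = - \frac{1}{962}$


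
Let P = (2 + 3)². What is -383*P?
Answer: -9575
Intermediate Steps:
P = 25 (P = 5² = 25)
-383*P = -383*25 = -9575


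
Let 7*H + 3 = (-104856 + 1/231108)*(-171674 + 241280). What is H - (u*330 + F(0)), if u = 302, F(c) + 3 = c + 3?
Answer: -40164943612623/38518 ≈ -1.0428e+9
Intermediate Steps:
F(c) = c (F(c) = -3 + (c + 3) = -3 + (3 + c) = c)
H = -40161104908743/38518 (H = -3/7 + ((-104856 + 1/231108)*(-171674 + 241280))/7 = -3/7 + ((-104856 + 1/231108)*69606)/7 = -3/7 + (-24233060447/231108*69606)/7 = -3/7 + (1/7)*(-281127734245647/38518) = -3/7 - 281127734245647/269626 = -40161104908743/38518 ≈ -1.0427e+9)
H - (u*330 + F(0)) = -40161104908743/38518 - (302*330 + 0) = -40161104908743/38518 - (99660 + 0) = -40161104908743/38518 - 1*99660 = -40161104908743/38518 - 99660 = -40164943612623/38518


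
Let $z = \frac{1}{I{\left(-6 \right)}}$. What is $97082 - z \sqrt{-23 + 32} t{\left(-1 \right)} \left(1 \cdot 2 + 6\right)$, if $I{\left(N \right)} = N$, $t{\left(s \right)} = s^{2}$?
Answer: $97086$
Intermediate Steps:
$z = - \frac{1}{6}$ ($z = \frac{1}{-6} = - \frac{1}{6} \approx -0.16667$)
$97082 - z \sqrt{-23 + 32} t{\left(-1 \right)} \left(1 \cdot 2 + 6\right) = 97082 - - \frac{\sqrt{-23 + 32}}{6} \left(-1\right)^{2} \left(1 \cdot 2 + 6\right) = 97082 - - \frac{\sqrt{9}}{6} \cdot 1 \left(2 + 6\right) = 97082 - \left(- \frac{1}{6}\right) 3 \cdot 1 \cdot 8 = 97082 - \left(- \frac{1}{2}\right) 8 = 97082 - -4 = 97082 + 4 = 97086$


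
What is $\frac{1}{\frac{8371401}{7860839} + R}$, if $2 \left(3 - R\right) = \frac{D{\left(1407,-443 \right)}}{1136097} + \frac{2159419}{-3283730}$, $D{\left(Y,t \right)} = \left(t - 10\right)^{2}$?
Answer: $\frac{6516872756814293020}{28044988639815071823} \approx 0.23237$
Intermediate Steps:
$D{\left(Y,t \right)} = \left(-10 + t\right)^{2}$
$R = \frac{2684808145437}{829030178180}$ ($R = 3 - \frac{\frac{\left(-10 - 443\right)^{2}}{1136097} + \frac{2159419}{-3283730}}{2} = 3 - \frac{\left(-453\right)^{2} \cdot \frac{1}{1136097} + 2159419 \left(- \frac{1}{3283730}\right)}{2} = 3 - \frac{205209 \cdot \frac{1}{1136097} - \frac{2159419}{3283730}}{2} = 3 - \frac{\frac{22801}{126233} - \frac{2159419}{3283730}}{2} = 3 - - \frac{197717610897}{829030178180} = 3 + \frac{197717610897}{829030178180} = \frac{2684808145437}{829030178180} \approx 3.2385$)
$\frac{1}{\frac{8371401}{7860839} + R} = \frac{1}{\frac{8371401}{7860839} + \frac{2684808145437}{829030178180}} = \frac{1}{\frac{28044988639815071823}{6516872756814293020}} = \frac{6516872756814293020}{28044988639815071823}$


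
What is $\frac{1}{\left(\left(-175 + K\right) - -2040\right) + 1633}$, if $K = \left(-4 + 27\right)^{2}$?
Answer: $\frac{1}{4027} \approx 0.00024832$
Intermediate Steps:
$K = 529$ ($K = 23^{2} = 529$)
$\frac{1}{\left(\left(-175 + K\right) - -2040\right) + 1633} = \frac{1}{\left(\left(-175 + 529\right) - -2040\right) + 1633} = \frac{1}{\left(354 + 2040\right) + 1633} = \frac{1}{2394 + 1633} = \frac{1}{4027}$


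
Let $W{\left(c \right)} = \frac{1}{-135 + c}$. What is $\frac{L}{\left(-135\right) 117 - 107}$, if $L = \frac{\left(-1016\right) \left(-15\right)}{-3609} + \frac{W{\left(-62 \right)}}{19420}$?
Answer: $\frac{19434760403}{73186811728440} \approx 0.00026555$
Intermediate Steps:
$L = - \frac{19434760403}{4602365220}$ ($L = \frac{\left(-1016\right) \left(-15\right)}{-3609} + \frac{1}{\left(-135 - 62\right) 19420} = 15240 \left(- \frac{1}{3609}\right) + \frac{1}{-197} \cdot \frac{1}{19420} = - \frac{5080}{1203} - \frac{1}{3825740} = - \frac{19434760403}{4602365220} \approx -4.2228$)
$\frac{L}{\left(-135\right) 117 - 107} = - \frac{19434760403}{4602365220 \left(\left(-135\right) 117 - 107\right)} = - \frac{19434760403}{4602365220 \left(-15795 - 107\right)} = - \frac{19434760403}{4602365220 \left(-15902\right)} = \left(- \frac{19434760403}{4602365220}\right) \left(- \frac{1}{15902}\right) = \frac{19434760403}{73186811728440}$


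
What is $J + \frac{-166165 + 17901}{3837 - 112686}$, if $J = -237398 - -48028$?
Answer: $- \frac{20612586866}{108849} \approx -1.8937 \cdot 10^{5}$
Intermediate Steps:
$J = -189370$ ($J = -237398 + 48028 = -189370$)
$J + \frac{-166165 + 17901}{3837 - 112686} = -189370 + \frac{-166165 + 17901}{3837 - 112686} = -189370 - \frac{148264}{-108849} = -189370 - - \frac{148264}{108849} = -189370 + \frac{148264}{108849} = - \frac{20612586866}{108849}$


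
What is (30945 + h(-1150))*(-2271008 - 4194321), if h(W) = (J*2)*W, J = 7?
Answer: -95977809005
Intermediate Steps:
h(W) = 14*W (h(W) = (7*2)*W = 14*W)
(30945 + h(-1150))*(-2271008 - 4194321) = (30945 + 14*(-1150))*(-2271008 - 4194321) = (30945 - 16100)*(-6465329) = 14845*(-6465329) = -95977809005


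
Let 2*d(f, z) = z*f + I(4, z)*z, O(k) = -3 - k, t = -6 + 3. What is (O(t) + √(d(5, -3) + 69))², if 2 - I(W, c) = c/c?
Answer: 60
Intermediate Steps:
I(W, c) = 1 (I(W, c) = 2 - c/c = 2 - 1*1 = 2 - 1 = 1)
t = -3
d(f, z) = z/2 + f*z/2 (d(f, z) = (z*f + 1*z)/2 = (f*z + z)/2 = (z + f*z)/2 = z/2 + f*z/2)
(O(t) + √(d(5, -3) + 69))² = ((-3 - 1*(-3)) + √((½)*(-3)*(1 + 5) + 69))² = ((-3 + 3) + √((½)*(-3)*6 + 69))² = (0 + √(-9 + 69))² = (0 + √60)² = (0 + 2*√15)² = (2*√15)² = 60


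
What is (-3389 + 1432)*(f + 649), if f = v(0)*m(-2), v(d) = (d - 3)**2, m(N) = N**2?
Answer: -1340545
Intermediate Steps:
v(d) = (-3 + d)**2
f = 36 (f = (-3 + 0)**2*(-2)**2 = (-3)**2*4 = 9*4 = 36)
(-3389 + 1432)*(f + 649) = (-3389 + 1432)*(36 + 649) = -1957*685 = -1340545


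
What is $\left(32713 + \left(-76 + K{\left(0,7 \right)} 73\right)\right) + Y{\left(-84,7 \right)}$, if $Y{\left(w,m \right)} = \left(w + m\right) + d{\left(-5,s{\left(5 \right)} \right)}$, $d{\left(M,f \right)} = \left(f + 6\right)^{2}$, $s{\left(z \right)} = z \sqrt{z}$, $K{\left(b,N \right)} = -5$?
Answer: $32356 + 60 \sqrt{5} \approx 32490.0$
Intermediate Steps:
$s{\left(z \right)} = z^{\frac{3}{2}}$
$d{\left(M,f \right)} = \left(6 + f\right)^{2}$
$Y{\left(w,m \right)} = m + w + \left(6 + 5 \sqrt{5}\right)^{2}$ ($Y{\left(w,m \right)} = \left(w + m\right) + \left(6 + 5^{\frac{3}{2}}\right)^{2} = \left(m + w\right) + \left(6 + 5 \sqrt{5}\right)^{2} = m + w + \left(6 + 5 \sqrt{5}\right)^{2}$)
$\left(32713 + \left(-76 + K{\left(0,7 \right)} 73\right)\right) + Y{\left(-84,7 \right)} = \left(32713 - 441\right) + \left(161 + 7 - 84 + 60 \sqrt{5}\right) = \left(32713 - 441\right) + \left(84 + 60 \sqrt{5}\right) = 32272 + \left(84 + 60 \sqrt{5}\right) = 32356 + 60 \sqrt{5}$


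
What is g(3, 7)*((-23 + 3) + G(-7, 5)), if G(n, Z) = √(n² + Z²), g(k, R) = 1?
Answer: -20 + √74 ≈ -11.398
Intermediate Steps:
G(n, Z) = √(Z² + n²)
g(3, 7)*((-23 + 3) + G(-7, 5)) = 1*((-23 + 3) + √(5² + (-7)²)) = 1*(-20 + √(25 + 49)) = 1*(-20 + √74) = -20 + √74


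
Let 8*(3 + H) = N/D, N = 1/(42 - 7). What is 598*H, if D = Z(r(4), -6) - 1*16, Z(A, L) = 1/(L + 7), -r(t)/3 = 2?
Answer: -3767699/2100 ≈ -1794.1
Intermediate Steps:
r(t) = -6 (r(t) = -3*2 = -6)
Z(A, L) = 1/(7 + L)
N = 1/35 ≈ 0.028571
D = -15 (D = 1/(7 - 6) - 1*16 = 1/1 - 16 = 1 - 16 = -15)
H = -12601/4200 (H = -3 + ((1/35)/(-15))/8 = -3 + ((1/35)*(-1/15))/8 = -3 + (⅛)*(-1/525) = -3 - 1/4200 = -12601/4200 ≈ -3.0002)
598*H = 598*(-12601/4200) = -3767699/2100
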